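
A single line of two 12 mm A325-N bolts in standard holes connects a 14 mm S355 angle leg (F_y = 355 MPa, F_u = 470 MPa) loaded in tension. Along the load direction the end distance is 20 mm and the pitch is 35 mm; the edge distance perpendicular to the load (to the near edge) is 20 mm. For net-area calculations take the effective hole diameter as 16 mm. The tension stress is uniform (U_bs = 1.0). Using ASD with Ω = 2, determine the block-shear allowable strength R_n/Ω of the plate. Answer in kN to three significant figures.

Shear plane L_v = 20 + 1·35 = 55 mm; A_gv = 55 × 14 = 770 mm².
A_nv = (55 − 1.5·16) × 14 = 434 mm².
A_nt = (20 − 0.5·16) × 14 = 168 mm².
0.6 F_u A_nv = 122.4 kN; 0.6 F_y A_gv = 164 kN → shear rupture governs the shear term.
R_n = 122.4 + 1.0 × 470 × 168 / 1000 = 201.3 kN.
Allowable strength R_n/Ω = 201.3 / 2 = 101 kN.

101 kN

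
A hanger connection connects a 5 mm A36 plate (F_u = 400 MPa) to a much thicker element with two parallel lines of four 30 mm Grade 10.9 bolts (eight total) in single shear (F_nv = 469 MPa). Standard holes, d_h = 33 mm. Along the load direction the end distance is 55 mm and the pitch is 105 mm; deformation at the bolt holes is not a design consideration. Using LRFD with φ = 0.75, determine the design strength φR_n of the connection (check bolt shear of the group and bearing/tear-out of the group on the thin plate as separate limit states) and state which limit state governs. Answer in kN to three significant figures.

983 kN (bearing governs)

Bolt shear: A_b = π·30²/4 = 706.9 mm²; R_n = 469 × 706.9 × 8 × 1 / 1000 = 2652 kN → 0.75 × 2652 = 1990 kN.
Bearing (1.5 l_c t F_u ≤ 3.0 d t F_u): upper limit = 3.0·30·5·400 / 1000 = 180 kN.
  Edge l_c = 55 − 33/2 = 38.5 → r_n = 115.5 kN; interior l_c = 105 − 33 = 72 → r_n = 180 kN.
  R_n,bearing = 2·115.5 + 6·180 = 1311 kN → 0.75 × 1311 = 983 kN.
Bearing governs: 983 kN.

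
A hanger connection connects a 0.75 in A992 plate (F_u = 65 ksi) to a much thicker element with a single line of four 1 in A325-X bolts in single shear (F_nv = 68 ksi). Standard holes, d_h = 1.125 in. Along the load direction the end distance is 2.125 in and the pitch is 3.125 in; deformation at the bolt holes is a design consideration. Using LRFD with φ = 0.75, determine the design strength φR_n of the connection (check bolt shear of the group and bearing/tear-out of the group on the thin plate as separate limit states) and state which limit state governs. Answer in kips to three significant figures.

160 kips (bolt shear governs)

Bolt shear: A_b = π·1²/4 = 0.7854 in²; R_n = 68 × 0.7854 × 4 × 1 = 213.6 kips → 0.75 × 213.6 = 160 kips.
Bearing (1.2 l_c t F_u ≤ 2.4 d t F_u): upper limit = 2.4·1·0.75·65 = 117 kips.
  Edge l_c = 2.125 − 1.125/2 = 1.562 → r_n = 91.41 kips; interior l_c = 3.125 − 1.125 = 2 → r_n = 117 kips.
  R_n,bearing = 1·91.41 + 3·117 = 442.4 kips → 0.75 × 442.4 = 332 kips.
Bolt shear governs: 160 kips.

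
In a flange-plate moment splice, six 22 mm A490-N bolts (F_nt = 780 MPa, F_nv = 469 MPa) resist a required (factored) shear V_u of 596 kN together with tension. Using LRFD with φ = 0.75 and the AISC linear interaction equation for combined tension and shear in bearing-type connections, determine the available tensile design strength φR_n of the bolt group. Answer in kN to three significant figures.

A_b = π·22²/4 = 380.1 mm²; f_rv = 596 × 1000 / (6 × 380.1) = 261.3 MPa.
F'_nt = 1.3 F_nt − (F_nt / φF_nv) f_rv = 1.3·780 − (780/(0.75·469))·261.3 = 434.5 MPa, capped at F_nt → F'_nt = 434.5 MPa.
R_n = F'_nt · A_b · n = 434.5 × 380.1 × 6 / 1000 = 991.1 kN.
Design strength φR_n = 0.75 × 991.1 = 743 kN.

743 kN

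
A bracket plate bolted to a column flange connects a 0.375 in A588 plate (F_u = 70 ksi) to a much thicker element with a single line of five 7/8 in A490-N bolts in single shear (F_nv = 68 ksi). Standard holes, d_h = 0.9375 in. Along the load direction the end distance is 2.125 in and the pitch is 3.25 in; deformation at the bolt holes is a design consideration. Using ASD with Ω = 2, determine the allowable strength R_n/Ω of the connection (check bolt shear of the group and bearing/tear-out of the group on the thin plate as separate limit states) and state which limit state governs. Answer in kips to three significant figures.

Bolt shear: A_b = π·0.875²/4 = 0.6013 in²; R_n = 68 × 0.6013 × 5 × 1 = 204.4 kips → 204.4 / 2 = 102 kips.
Bearing (1.2 l_c t F_u ≤ 2.4 d t F_u): upper limit = 2.4·0.875·0.375·70 = 55.13 kips.
  Edge l_c = 2.125 − 0.9375/2 = 1.656 → r_n = 52.17 kips; interior l_c = 3.25 − 0.9375 = 2.312 → r_n = 55.13 kips.
  R_n,bearing = 1·52.17 + 4·55.13 = 272.7 kips → 272.7 / 2 = 136 kips.
Bolt shear governs: 102 kips.

102 kips (bolt shear governs)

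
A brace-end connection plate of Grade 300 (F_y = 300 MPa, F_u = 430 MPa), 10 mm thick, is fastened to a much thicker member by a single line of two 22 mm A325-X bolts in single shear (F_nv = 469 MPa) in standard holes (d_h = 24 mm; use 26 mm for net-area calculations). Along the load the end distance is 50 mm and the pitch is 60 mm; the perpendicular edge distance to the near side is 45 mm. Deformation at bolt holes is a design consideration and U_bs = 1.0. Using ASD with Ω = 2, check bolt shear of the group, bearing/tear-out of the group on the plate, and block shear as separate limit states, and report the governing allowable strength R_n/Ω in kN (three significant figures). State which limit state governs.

160 kN (block shear governs)

Bolt shear: A_b = π·22²/4 = 380.1 mm²; R_n = 469 × 380.1 × 2 × 1 / 1000 = 356.6 kN → 356.6 / 2 = 178 kN.
Bearing: edge l_c = 38, r_n = 196.1 kN; interior l_c = 36, r_n = 185.8 kN; R_n = 196.1 + 1·185.8 = 381.8 kN → 191 kN.
Block shear: A_gv = 1100, A_nv = 710, A_nt = 320 mm²; R_n = min(0.6F_uA_nv, 0.6F_yA_gv) + U_bs·F_u·A_nt = 320.8 kN → 160 kN.
Block shear governs: 160 kN.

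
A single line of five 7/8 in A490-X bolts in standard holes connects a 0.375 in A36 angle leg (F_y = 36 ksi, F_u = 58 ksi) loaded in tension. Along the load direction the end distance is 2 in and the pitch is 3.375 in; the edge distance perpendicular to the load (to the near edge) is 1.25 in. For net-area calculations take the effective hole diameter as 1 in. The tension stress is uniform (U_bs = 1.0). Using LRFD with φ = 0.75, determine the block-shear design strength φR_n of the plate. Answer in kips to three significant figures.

Shear plane L_v = 2 + 4·3.375 = 15.5 in; A_gv = 15.5 × 0.375 = 5.812 in².
A_nv = (15.5 − 4.5·1) × 0.375 = 4.125 in².
A_nt = (1.25 − 0.5·1) × 0.375 = 0.2812 in².
0.6 F_u A_nv = 143.5 kips; 0.6 F_y A_gv = 125.5 kips → shear yielding governs the shear term.
R_n = 125.5 + 1.0 × 58 × 0.2812 = 141.9 kips.
Design strength φR_n = 0.75 × 141.9 = 106 kips.

106 kips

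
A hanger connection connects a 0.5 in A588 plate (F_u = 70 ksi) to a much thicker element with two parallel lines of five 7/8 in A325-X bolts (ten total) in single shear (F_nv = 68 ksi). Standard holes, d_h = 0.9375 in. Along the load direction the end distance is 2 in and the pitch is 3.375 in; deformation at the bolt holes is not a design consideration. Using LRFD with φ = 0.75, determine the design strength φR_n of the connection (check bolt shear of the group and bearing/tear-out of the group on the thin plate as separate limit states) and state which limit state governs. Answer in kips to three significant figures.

Bolt shear: A_b = π·0.875²/4 = 0.6013 in²; R_n = 68 × 0.6013 × 10 × 1 = 408.9 kips → 0.75 × 408.9 = 307 kips.
Bearing (1.5 l_c t F_u ≤ 3.0 d t F_u): upper limit = 3.0·0.875·0.5·70 = 91.88 kips.
  Edge l_c = 2 − 0.9375/2 = 1.531 → r_n = 80.39 kips; interior l_c = 3.375 − 0.9375 = 2.438 → r_n = 91.88 kips.
  R_n,bearing = 2·80.39 + 8·91.88 = 895.8 kips → 0.75 × 895.8 = 672 kips.
Bolt shear governs: 307 kips.

307 kips (bolt shear governs)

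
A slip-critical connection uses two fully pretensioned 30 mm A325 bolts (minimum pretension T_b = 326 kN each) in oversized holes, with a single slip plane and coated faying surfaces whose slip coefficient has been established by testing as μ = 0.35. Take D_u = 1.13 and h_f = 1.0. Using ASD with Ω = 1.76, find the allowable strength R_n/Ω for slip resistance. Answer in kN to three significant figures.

147 kN

R_n = μ · D_u · h_f · T_b · n_s · n_b = 0.35 × 1.13 × 1.0 × 326 × 1 × 2 = 257.9 kN.
Allowable strength R_n/Ω = 257.9 / 1.76 = 147 kN.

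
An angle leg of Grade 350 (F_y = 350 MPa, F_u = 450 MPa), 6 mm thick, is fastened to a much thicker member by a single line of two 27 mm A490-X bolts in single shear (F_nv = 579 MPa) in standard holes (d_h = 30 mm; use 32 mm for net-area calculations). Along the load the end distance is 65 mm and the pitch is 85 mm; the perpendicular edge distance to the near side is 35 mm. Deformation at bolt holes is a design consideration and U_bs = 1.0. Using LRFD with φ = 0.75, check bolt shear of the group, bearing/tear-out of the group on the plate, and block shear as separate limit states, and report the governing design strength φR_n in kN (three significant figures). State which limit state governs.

Bolt shear: A_b = π·27²/4 = 572.6 mm²; R_n = 579 × 572.6 × 2 × 1 / 1000 = 663 kN → 0.75 × 663 = 497 kN.
Bearing: edge l_c = 50, r_n = 162 kN; interior l_c = 55, r_n = 175 kN; R_n = 162 + 1·175 = 337 kN → 253 kN.
Block shear: A_gv = 900, A_nv = 612, A_nt = 114 mm²; R_n = min(0.6F_uA_nv, 0.6F_yA_gv) + U_bs·F_u·A_nt = 216.5 kN → 162 kN.
Block shear governs: 162 kN.

162 kN (block shear governs)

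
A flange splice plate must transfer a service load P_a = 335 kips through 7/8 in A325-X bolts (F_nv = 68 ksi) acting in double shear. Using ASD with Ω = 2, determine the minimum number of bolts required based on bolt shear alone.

A_b = π·0.875²/4 = 0.6013 in².
Per-bolt allowable strength R_n/Ω = 68 × 0.6013 × 2 / 2 = 40.89 kips.
n ≥ 335 / 40.89 = 8.193 → use 9 bolts.

9 bolts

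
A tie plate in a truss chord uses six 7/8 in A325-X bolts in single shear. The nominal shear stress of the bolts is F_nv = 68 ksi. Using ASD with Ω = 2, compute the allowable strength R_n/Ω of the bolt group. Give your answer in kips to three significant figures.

123 kips

A_b = π × 0.875² / 4 = 0.6013 in².
R_n = F_nv · A_b · n · n_s = 68 × 0.6013 × 6 × 1 = 245.3 kips.
Allowable strength R_n/Ω = 245.3 / 2 = 123 kips.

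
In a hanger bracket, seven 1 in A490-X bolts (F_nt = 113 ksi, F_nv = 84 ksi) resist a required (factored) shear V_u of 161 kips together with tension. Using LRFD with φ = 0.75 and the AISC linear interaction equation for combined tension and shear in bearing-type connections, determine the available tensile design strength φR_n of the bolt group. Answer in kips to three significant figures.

A_b = π·1²/4 = 0.7854 in²; f_rv = 161 / (7 × 0.7854) = 29.28 ksi.
F'_nt = 1.3 F_nt − (F_nt / φF_nv) f_rv = 1.3·113 − (113/(0.75·84))·29.28 = 94.37 ksi, capped at F_nt → F'_nt = 94.37 ksi.
R_n = F'_nt · A_b · n = 94.37 × 0.7854 × 7 = 518.8 kips.
Design strength φR_n = 0.75 × 518.8 = 389 kips.

389 kips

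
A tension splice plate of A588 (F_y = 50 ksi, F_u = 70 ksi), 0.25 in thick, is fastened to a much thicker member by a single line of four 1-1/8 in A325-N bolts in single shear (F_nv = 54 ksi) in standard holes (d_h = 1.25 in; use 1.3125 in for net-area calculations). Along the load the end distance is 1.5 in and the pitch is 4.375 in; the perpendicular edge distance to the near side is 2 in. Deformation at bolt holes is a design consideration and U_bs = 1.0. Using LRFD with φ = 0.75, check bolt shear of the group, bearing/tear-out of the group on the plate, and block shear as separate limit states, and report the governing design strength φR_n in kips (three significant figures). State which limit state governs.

Bolt shear: A_b = π·1.125²/4 = 0.994 in²; R_n = 54 × 0.994 × 4 × 1 = 214.7 kips → 0.75 × 214.7 = 161 kips.
Bearing: edge l_c = 0.875, r_n = 18.38 kips; interior l_c = 3.125, r_n = 47.25 kips; R_n = 18.38 + 3·47.25 = 160.1 kips → 120 kips.
Block shear: A_gv = 3.656, A_nv = 2.508, A_nt = 0.3359 in²; R_n = min(0.6F_uA_nv, 0.6F_yA_gv) + U_bs·F_u·A_nt = 128.8 kips → 96.6 kips.
Block shear governs: 96.6 kips.

96.6 kips (block shear governs)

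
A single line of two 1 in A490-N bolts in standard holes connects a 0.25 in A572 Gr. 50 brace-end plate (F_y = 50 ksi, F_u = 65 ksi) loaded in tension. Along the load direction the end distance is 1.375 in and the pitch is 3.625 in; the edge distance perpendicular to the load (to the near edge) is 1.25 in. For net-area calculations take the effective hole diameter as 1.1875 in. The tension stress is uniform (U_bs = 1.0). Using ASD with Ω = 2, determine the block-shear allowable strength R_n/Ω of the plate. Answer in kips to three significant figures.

21 kips

Shear plane L_v = 1.375 + 1·3.625 = 5 in; A_gv = 5 × 0.25 = 1.25 in².
A_nv = (5 − 1.5·1.1875) × 0.25 = 0.8047 in².
A_nt = (1.25 − 0.5·1.1875) × 0.25 = 0.1641 in².
0.6 F_u A_nv = 31.38 kips; 0.6 F_y A_gv = 37.5 kips → shear rupture governs the shear term.
R_n = 31.38 + 1.0 × 65 × 0.1641 = 42.05 kips.
Allowable strength R_n/Ω = 42.05 / 2 = 21 kips.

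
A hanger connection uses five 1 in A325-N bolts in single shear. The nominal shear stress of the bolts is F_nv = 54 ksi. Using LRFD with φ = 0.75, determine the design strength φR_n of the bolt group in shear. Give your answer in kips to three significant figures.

A_b = π × 1² / 4 = 0.7854 in².
R_n = F_nv · A_b · n · n_s = 54 × 0.7854 × 5 × 1 = 212.1 kips.
Design strength φR_n = 0.75 × 212.1 = 159 kips.

159 kips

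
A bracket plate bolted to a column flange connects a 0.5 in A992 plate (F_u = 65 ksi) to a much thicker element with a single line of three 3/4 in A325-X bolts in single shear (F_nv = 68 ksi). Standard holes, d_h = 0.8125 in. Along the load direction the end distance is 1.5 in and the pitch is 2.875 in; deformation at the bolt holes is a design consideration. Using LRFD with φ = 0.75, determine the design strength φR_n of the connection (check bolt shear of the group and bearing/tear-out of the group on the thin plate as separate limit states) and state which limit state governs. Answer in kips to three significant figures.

67.6 kips (bolt shear governs)

Bolt shear: A_b = π·0.75²/4 = 0.4418 in²; R_n = 68 × 0.4418 × 3 × 1 = 90.12 kips → 0.75 × 90.12 = 67.6 kips.
Bearing (1.2 l_c t F_u ≤ 2.4 d t F_u): upper limit = 2.4·0.75·0.5·65 = 58.5 kips.
  Edge l_c = 1.5 − 0.8125/2 = 1.094 → r_n = 42.66 kips; interior l_c = 2.875 − 0.8125 = 2.062 → r_n = 58.5 kips.
  R_n,bearing = 1·42.66 + 2·58.5 = 159.7 kips → 0.75 × 159.7 = 120 kips.
Bolt shear governs: 67.6 kips.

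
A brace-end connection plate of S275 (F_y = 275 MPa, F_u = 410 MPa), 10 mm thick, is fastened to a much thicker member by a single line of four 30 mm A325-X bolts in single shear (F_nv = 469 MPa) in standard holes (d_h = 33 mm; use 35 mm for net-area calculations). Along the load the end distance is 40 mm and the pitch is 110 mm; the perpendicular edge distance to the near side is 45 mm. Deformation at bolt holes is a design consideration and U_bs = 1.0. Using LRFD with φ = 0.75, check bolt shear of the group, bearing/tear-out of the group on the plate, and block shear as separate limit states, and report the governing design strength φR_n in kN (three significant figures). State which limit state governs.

541 kN (block shear governs)

Bolt shear: A_b = π·30²/4 = 706.9 mm²; R_n = 469 × 706.9 × 4 × 1 / 1000 = 1326 kN → 0.75 × 1326 = 995 kN.
Bearing: edge l_c = 23.5, r_n = 115.6 kN; interior l_c = 77, r_n = 295.2 kN; R_n = 115.6 + 3·295.2 = 1001 kN → 751 kN.
Block shear: A_gv = 3700, A_nv = 2475, A_nt = 275 mm²; R_n = min(0.6F_uA_nv, 0.6F_yA_gv) + U_bs·F_u·A_nt = 721.6 kN → 541 kN.
Block shear governs: 541 kN.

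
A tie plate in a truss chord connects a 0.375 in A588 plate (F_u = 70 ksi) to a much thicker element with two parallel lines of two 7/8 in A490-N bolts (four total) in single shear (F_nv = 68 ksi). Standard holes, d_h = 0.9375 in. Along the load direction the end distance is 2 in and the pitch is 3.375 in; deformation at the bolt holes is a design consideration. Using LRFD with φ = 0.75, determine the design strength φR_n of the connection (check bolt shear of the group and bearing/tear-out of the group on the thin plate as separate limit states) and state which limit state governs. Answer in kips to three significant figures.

123 kips (bolt shear governs)

Bolt shear: A_b = π·0.875²/4 = 0.6013 in²; R_n = 68 × 0.6013 × 4 × 1 = 163.6 kips → 0.75 × 163.6 = 123 kips.
Bearing (1.2 l_c t F_u ≤ 2.4 d t F_u): upper limit = 2.4·0.875·0.375·70 = 55.13 kips.
  Edge l_c = 2 − 0.9375/2 = 1.531 → r_n = 48.23 kips; interior l_c = 3.375 − 0.9375 = 2.438 → r_n = 55.13 kips.
  R_n,bearing = 2·48.23 + 2·55.13 = 206.7 kips → 0.75 × 206.7 = 155 kips.
Bolt shear governs: 123 kips.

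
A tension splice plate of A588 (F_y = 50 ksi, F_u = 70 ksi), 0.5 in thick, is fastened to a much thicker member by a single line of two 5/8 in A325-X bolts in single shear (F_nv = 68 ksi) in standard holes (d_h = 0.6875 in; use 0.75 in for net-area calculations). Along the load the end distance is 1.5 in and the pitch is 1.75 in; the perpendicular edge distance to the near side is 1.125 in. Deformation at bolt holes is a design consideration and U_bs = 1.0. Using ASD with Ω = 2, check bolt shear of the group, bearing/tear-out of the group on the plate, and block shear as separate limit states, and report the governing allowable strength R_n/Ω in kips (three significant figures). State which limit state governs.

20.9 kips (bolt shear governs)

Bolt shear: A_b = π·0.625²/4 = 0.3068 in²; R_n = 68 × 0.3068 × 2 × 1 = 41.72 kips → 41.72 / 2 = 20.9 kips.
Bearing: edge l_c = 1.156, r_n = 48.56 kips; interior l_c = 1.062, r_n = 44.62 kips; R_n = 48.56 + 1·44.62 = 93.19 kips → 46.6 kips.
Block shear: A_gv = 1.625, A_nv = 1.062, A_nt = 0.375 in²; R_n = min(0.6F_uA_nv, 0.6F_yA_gv) + U_bs·F_u·A_nt = 70.88 kips → 35.4 kips.
Bolt shear governs: 20.9 kips.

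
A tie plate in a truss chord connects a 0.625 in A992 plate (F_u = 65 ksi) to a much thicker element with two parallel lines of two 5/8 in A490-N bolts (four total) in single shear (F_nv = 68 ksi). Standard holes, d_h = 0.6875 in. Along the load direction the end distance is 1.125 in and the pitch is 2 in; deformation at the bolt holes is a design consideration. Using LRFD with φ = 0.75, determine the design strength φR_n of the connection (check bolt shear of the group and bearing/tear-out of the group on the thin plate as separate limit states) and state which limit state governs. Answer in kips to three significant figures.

Bolt shear: A_b = π·0.625²/4 = 0.3068 in²; R_n = 68 × 0.3068 × 4 × 1 = 83.45 kips → 0.75 × 83.45 = 62.6 kips.
Bearing (1.2 l_c t F_u ≤ 2.4 d t F_u): upper limit = 2.4·0.625·0.625·65 = 60.94 kips.
  Edge l_c = 1.125 − 0.6875/2 = 0.7812 → r_n = 38.09 kips; interior l_c = 2 − 0.6875 = 1.312 → r_n = 60.94 kips.
  R_n,bearing = 2·38.09 + 2·60.94 = 198 kips → 0.75 × 198 = 149 kips.
Bolt shear governs: 62.6 kips.

62.6 kips (bolt shear governs)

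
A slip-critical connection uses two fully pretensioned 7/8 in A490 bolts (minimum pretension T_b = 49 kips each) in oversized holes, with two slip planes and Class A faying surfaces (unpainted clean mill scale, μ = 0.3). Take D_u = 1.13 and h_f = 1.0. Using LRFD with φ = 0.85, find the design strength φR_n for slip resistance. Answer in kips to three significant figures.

56.5 kips

R_n = μ · D_u · h_f · T_b · n_s · n_b = 0.3 × 1.13 × 1.0 × 49 × 2 × 2 = 66.44 kips.
Design strength φR_n = 0.85 × 66.44 = 56.5 kips.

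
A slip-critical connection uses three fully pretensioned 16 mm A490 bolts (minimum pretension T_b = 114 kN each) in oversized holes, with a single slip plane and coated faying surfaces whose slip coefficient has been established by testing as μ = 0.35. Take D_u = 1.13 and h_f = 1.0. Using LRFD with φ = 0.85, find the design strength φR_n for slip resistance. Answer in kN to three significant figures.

R_n = μ · D_u · h_f · T_b · n_s · n_b = 0.35 × 1.13 × 1.0 × 114 × 1 × 3 = 135.3 kN.
Design strength φR_n = 0.85 × 135.3 = 115 kN.

115 kN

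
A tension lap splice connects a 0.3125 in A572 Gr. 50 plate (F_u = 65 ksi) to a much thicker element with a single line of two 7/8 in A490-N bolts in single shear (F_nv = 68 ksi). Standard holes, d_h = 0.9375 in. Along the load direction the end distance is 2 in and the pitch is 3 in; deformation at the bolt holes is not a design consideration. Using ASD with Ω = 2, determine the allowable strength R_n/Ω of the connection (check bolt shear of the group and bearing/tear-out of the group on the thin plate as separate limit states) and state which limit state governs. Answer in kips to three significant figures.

40.9 kips (bolt shear governs)

Bolt shear: A_b = π·0.875²/4 = 0.6013 in²; R_n = 68 × 0.6013 × 2 × 1 = 81.78 kips → 81.78 / 2 = 40.9 kips.
Bearing (1.5 l_c t F_u ≤ 3.0 d t F_u): upper limit = 3.0·0.875·0.3125·65 = 53.32 kips.
  Edge l_c = 2 − 0.9375/2 = 1.531 → r_n = 46.66 kips; interior l_c = 3 − 0.9375 = 2.062 → r_n = 53.32 kips.
  R_n,bearing = 1·46.66 + 1·53.32 = 99.98 kips → 99.98 / 2 = 50 kips.
Bolt shear governs: 40.9 kips.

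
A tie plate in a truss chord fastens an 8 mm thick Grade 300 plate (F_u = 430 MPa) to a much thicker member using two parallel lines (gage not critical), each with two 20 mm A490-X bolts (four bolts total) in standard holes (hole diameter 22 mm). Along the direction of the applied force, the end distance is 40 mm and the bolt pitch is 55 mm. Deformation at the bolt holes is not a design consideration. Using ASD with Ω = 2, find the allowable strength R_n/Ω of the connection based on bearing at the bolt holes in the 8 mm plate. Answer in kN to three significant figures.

320 kN

Per bolt r_n = 1.5 l_c t F_u ≤ 3.0 d t F_u; upper limit = 3.0 × 20 × 8 × 430 / 1000 = 206.4 kN.
Edge bolt: l_c = 40 − 22/2 = 29 mm → 1.5 × 29 × 8 × 430 / 1000 = 149.6 → r_n = 149.6 kN.
Interior bolts: l_c = 55 − 22 = 33 mm → 1.5 × 33 × 8 × 430 / 1000 = 170.3 → r_n = 170.3 kN.
R_n = 2 × 149.6 + 2 × 170.3 = 639.8 kN.
Allowable strength R_n/Ω = 639.8 / 2 = 320 kN.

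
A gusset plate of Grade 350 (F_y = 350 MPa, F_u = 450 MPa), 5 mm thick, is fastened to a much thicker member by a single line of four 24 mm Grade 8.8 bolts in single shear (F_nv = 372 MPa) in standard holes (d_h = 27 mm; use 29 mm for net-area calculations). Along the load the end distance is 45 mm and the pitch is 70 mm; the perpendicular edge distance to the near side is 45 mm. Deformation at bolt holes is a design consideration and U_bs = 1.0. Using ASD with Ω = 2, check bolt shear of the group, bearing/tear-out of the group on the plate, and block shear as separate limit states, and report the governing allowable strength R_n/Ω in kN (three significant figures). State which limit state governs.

138 kN (block shear governs)

Bolt shear: A_b = π·24²/4 = 452.4 mm²; R_n = 372 × 452.4 × 4 × 1 / 1000 = 673.2 kN → 673.2 / 2 = 337 kN.
Bearing: edge l_c = 31.5, r_n = 85.05 kN; interior l_c = 43, r_n = 116.1 kN; R_n = 85.05 + 3·116.1 = 433.4 kN → 217 kN.
Block shear: A_gv = 1275, A_nv = 767.5, A_nt = 152.5 mm²; R_n = min(0.6F_uA_nv, 0.6F_yA_gv) + U_bs·F_u·A_nt = 275.9 kN → 138 kN.
Block shear governs: 138 kN.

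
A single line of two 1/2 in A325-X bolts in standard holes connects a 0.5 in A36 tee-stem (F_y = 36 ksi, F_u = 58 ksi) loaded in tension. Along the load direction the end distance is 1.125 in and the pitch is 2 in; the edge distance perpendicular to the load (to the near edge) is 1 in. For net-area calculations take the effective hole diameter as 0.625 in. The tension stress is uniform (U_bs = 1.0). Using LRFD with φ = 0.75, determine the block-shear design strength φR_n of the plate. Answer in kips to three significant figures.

40.3 kips

Shear plane L_v = 1.125 + 1·2 = 3.125 in; A_gv = 3.125 × 0.5 = 1.562 in².
A_nv = (3.125 − 1.5·0.625) × 0.5 = 1.094 in².
A_nt = (1 − 0.5·0.625) × 0.5 = 0.3438 in².
0.6 F_u A_nv = 38.06 kips; 0.6 F_y A_gv = 33.75 kips → shear yielding governs the shear term.
R_n = 33.75 + 1.0 × 58 × 0.3438 = 53.69 kips.
Design strength φR_n = 0.75 × 53.69 = 40.3 kips.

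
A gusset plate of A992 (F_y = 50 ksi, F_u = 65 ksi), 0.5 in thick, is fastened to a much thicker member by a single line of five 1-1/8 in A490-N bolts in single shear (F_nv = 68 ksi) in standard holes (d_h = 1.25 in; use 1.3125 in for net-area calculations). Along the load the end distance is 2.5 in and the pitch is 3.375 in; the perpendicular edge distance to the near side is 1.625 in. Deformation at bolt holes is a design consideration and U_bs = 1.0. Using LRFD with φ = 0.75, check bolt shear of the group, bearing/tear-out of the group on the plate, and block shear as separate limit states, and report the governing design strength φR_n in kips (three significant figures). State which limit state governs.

Bolt shear: A_b = π·1.125²/4 = 0.994 in²; R_n = 68 × 0.994 × 5 × 1 = 338 kips → 0.75 × 338 = 253 kips.
Bearing: edge l_c = 1.875, r_n = 73.12 kips; interior l_c = 2.125, r_n = 82.88 kips; R_n = 73.12 + 4·82.88 = 404.6 kips → 303 kips.
Block shear: A_gv = 8, A_nv = 5.047, A_nt = 0.4844 in²; R_n = min(0.6F_uA_nv, 0.6F_yA_gv) + U_bs·F_u·A_nt = 228.3 kips → 171 kips.
Block shear governs: 171 kips.

171 kips (block shear governs)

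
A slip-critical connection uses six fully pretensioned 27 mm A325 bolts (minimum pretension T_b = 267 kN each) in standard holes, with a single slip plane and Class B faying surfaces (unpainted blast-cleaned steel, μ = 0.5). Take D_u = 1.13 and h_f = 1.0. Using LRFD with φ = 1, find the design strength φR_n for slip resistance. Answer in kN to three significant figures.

905 kN

R_n = μ · D_u · h_f · T_b · n_s · n_b = 0.5 × 1.13 × 1.0 × 267 × 1 × 6 = 905.1 kN.
Design strength φR_n = 1 × 905.1 = 905 kN.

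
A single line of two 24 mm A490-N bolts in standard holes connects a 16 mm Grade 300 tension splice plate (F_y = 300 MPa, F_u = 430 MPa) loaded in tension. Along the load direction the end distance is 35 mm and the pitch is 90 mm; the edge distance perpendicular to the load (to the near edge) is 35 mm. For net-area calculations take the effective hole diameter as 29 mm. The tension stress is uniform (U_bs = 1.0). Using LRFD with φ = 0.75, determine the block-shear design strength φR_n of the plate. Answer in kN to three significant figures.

358 kN

Shear plane L_v = 35 + 1·90 = 125 mm; A_gv = 125 × 16 = 2000 mm².
A_nv = (125 − 1.5·29) × 16 = 1304 mm².
A_nt = (35 − 0.5·29) × 16 = 328 mm².
0.6 F_u A_nv = 336.4 kN; 0.6 F_y A_gv = 360 kN → shear rupture governs the shear term.
R_n = 336.4 + 1.0 × 430 × 328 / 1000 = 477.5 kN.
Design strength φR_n = 0.75 × 477.5 = 358 kN.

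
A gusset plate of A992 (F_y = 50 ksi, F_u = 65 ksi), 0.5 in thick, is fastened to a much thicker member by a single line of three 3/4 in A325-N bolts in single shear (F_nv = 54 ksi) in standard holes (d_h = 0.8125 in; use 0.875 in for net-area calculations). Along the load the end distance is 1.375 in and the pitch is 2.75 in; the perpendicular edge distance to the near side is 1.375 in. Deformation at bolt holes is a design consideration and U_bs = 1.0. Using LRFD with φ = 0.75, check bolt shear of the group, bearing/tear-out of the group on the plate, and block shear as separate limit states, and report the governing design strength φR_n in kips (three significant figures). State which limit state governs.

53.7 kips (bolt shear governs)

Bolt shear: A_b = π·0.75²/4 = 0.4418 in²; R_n = 54 × 0.4418 × 3 × 1 = 71.57 kips → 0.75 × 71.57 = 53.7 kips.
Bearing: edge l_c = 0.9688, r_n = 37.78 kips; interior l_c = 1.938, r_n = 58.5 kips; R_n = 37.78 + 2·58.5 = 154.8 kips → 116 kips.
Block shear: A_gv = 3.438, A_nv = 2.344, A_nt = 0.4688 in²; R_n = min(0.6F_uA_nv, 0.6F_yA_gv) + U_bs·F_u·A_nt = 121.9 kips → 91.4 kips.
Bolt shear governs: 53.7 kips.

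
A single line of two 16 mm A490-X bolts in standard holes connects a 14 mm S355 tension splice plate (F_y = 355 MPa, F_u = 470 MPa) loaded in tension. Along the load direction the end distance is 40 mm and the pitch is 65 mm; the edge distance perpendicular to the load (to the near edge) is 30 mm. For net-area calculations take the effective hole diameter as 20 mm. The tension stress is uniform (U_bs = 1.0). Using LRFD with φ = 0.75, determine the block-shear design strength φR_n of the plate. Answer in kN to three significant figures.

321 kN

Shear plane L_v = 40 + 1·65 = 105 mm; A_gv = 105 × 14 = 1470 mm².
A_nv = (105 − 1.5·20) × 14 = 1050 mm².
A_nt = (30 − 0.5·20) × 14 = 280 mm².
0.6 F_u A_nv = 296.1 kN; 0.6 F_y A_gv = 313.1 kN → shear rupture governs the shear term.
R_n = 296.1 + 1.0 × 470 × 280 / 1000 = 427.7 kN.
Design strength φR_n = 0.75 × 427.7 = 321 kN.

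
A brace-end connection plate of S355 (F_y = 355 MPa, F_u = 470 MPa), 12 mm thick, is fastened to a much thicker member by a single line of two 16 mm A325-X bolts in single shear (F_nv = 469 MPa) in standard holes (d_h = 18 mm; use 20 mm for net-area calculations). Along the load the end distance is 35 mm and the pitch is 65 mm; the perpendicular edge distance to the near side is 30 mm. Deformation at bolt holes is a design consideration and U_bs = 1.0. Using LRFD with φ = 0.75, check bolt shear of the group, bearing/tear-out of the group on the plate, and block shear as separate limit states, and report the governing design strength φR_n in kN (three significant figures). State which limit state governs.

Bolt shear: A_b = π·16²/4 = 201.1 mm²; R_n = 469 × 201.1 × 2 × 1 / 1000 = 188.6 kN → 0.75 × 188.6 = 141 kN.
Bearing: edge l_c = 26, r_n = 176 kN; interior l_c = 47, r_n = 216.6 kN; R_n = 176 + 1·216.6 = 392.5 kN → 294 kN.
Block shear: A_gv = 1200, A_nv = 840, A_nt = 240 mm²; R_n = min(0.6F_uA_nv, 0.6F_yA_gv) + U_bs·F_u·A_nt = 349.7 kN → 262 kN.
Bolt shear governs: 141 kN.

141 kN (bolt shear governs)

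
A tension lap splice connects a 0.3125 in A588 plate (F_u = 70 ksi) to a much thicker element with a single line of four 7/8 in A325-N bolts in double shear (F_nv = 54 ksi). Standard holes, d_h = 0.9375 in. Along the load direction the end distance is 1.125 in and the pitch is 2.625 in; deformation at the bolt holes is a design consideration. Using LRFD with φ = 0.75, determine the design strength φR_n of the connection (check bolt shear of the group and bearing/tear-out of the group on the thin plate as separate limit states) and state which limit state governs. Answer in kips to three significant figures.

Bolt shear: A_b = π·0.875²/4 = 0.6013 in²; R_n = 54 × 0.6013 × 4 × 2 = 259.8 kips → 0.75 × 259.8 = 195 kips.
Bearing (1.2 l_c t F_u ≤ 2.4 d t F_u): upper limit = 2.4·0.875·0.3125·70 = 45.94 kips.
  Edge l_c = 1.125 − 0.9375/2 = 0.6562 → r_n = 17.23 kips; interior l_c = 2.625 − 0.9375 = 1.688 → r_n = 44.3 kips.
  R_n,bearing = 1·17.23 + 3·44.3 = 150.1 kips → 0.75 × 150.1 = 113 kips.
Bearing governs: 113 kips.

113 kips (bearing governs)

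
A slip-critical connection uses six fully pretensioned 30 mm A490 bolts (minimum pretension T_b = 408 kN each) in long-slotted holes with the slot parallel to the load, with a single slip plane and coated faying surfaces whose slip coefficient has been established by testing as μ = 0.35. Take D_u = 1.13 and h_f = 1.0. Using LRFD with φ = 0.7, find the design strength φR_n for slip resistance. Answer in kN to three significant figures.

678 kN

R_n = μ · D_u · h_f · T_b · n_s · n_b = 0.35 × 1.13 × 1.0 × 408 × 1 × 6 = 968.2 kN.
Design strength φR_n = 0.7 × 968.2 = 678 kN.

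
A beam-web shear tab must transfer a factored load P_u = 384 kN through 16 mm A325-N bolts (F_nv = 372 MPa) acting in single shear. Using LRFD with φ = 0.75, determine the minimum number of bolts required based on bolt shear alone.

7 bolts

A_b = π·16²/4 = 201.1 mm².
Per-bolt design strength φR_n = 0.75 × 372 × 201.1 × 1 / 1000 = 56.1 kN.
n ≥ 384 / 56.1 = 6.845 → use 7 bolts.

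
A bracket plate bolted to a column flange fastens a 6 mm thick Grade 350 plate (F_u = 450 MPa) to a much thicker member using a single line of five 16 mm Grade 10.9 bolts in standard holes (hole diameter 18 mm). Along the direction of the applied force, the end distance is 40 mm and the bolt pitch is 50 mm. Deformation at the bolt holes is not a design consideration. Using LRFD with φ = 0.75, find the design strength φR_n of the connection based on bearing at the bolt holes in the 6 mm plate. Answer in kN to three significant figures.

483 kN

Per bolt r_n = 1.5 l_c t F_u ≤ 3.0 d t F_u; upper limit = 3.0 × 16 × 6 × 450 / 1000 = 129.6 kN.
Edge bolt: l_c = 40 − 18/2 = 31 mm → 1.5 × 31 × 6 × 450 / 1000 = 125.5 → r_n = 125.5 kN.
Interior bolts: l_c = 50 − 18 = 32 mm → 1.5 × 32 × 6 × 450 / 1000 = 129.6 → r_n = 129.6 kN.
R_n = 1 × 125.5 + 4 × 129.6 = 643.9 kN.
Design strength φR_n = 0.75 × 643.9 = 483 kN.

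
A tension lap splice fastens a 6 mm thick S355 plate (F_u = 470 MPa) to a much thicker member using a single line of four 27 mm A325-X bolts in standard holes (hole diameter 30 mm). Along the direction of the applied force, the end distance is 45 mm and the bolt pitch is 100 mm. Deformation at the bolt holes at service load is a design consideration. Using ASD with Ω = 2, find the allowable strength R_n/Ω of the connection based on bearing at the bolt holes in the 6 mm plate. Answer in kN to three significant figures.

Per bolt r_n = 1.2 l_c t F_u ≤ 2.4 d t F_u; upper limit = 2.4 × 27 × 6 × 470 / 1000 = 182.7 kN.
Edge bolt: l_c = 45 − 30/2 = 30 mm → 1.2 × 30 × 6 × 470 / 1000 = 101.5 → r_n = 101.5 kN.
Interior bolts: l_c = 100 − 30 = 70 mm → 1.2 × 70 × 6 × 470 / 1000 = 236.9 → r_n = 182.7 kN.
R_n = 1 × 101.5 + 3 × 182.7 = 649.7 kN.
Allowable strength R_n/Ω = 649.7 / 2 = 325 kN.

325 kN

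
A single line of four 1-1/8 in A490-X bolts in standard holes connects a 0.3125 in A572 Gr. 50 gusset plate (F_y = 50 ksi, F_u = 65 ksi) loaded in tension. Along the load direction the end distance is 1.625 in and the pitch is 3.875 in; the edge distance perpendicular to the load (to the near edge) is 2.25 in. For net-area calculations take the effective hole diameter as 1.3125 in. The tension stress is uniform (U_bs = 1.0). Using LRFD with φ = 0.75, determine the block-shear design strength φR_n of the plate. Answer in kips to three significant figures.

Shear plane L_v = 1.625 + 3·3.875 = 13.25 in; A_gv = 13.25 × 0.3125 = 4.141 in².
A_nv = (13.25 − 3.5·1.3125) × 0.3125 = 2.705 in².
A_nt = (2.25 − 0.5·1.3125) × 0.3125 = 0.498 in².
0.6 F_u A_nv = 105.5 kips; 0.6 F_y A_gv = 124.2 kips → shear rupture governs the shear term.
R_n = 105.5 + 1.0 × 65 × 0.498 = 137.9 kips.
Design strength φR_n = 0.75 × 137.9 = 103 kips.

103 kips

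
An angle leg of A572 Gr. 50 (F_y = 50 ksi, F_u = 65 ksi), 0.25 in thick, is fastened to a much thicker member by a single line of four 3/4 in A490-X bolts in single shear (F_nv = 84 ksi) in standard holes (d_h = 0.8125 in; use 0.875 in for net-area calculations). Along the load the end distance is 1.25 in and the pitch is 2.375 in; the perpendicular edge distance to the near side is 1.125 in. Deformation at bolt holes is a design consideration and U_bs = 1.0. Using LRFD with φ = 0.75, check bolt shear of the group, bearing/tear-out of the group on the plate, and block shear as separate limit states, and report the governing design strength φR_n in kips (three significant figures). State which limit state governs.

Bolt shear: A_b = π·0.75²/4 = 0.4418 in²; R_n = 84 × 0.4418 × 4 × 1 = 148.4 kips → 0.75 × 148.4 = 111 kips.
Bearing: edge l_c = 0.8438, r_n = 16.45 kips; interior l_c = 1.562, r_n = 29.25 kips; R_n = 16.45 + 3·29.25 = 104.2 kips → 78.2 kips.
Block shear: A_gv = 2.094, A_nv = 1.328, A_nt = 0.1719 in²; R_n = min(0.6F_uA_nv, 0.6F_yA_gv) + U_bs·F_u·A_nt = 62.97 kips → 47.2 kips.
Block shear governs: 47.2 kips.

47.2 kips (block shear governs)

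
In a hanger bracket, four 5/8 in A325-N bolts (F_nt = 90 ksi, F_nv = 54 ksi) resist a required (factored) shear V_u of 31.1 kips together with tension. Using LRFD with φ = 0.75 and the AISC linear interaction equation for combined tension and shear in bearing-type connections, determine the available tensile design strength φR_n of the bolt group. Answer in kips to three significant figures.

A_b = π·0.625²/4 = 0.3068 in²; f_rv = 31.1 / (4 × 0.3068) = 25.34 ksi.
F'_nt = 1.3 F_nt − (F_nt / φF_nv) f_rv = 1.3·90 − (90/(0.75·54))·25.34 = 60.68 ksi, capped at F_nt → F'_nt = 60.68 ksi.
R_n = F'_nt · A_b · n = 60.68 × 0.3068 × 4 = 74.47 kips.
Design strength φR_n = 0.75 × 74.47 = 55.9 kips.

55.9 kips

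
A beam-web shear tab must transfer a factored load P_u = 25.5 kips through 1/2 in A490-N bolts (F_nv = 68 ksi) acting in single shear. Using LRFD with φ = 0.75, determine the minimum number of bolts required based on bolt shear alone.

3 bolts

A_b = π·0.5²/4 = 0.1963 in².
Per-bolt design strength φR_n = 0.75 × 68 × 0.1963 × 1 = 10.01 kips.
n ≥ 25.5 / 10.01 = 2.546 → use 3 bolts.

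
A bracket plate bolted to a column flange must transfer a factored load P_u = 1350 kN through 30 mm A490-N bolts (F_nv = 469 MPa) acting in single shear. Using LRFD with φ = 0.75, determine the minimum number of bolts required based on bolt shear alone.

6 bolts

A_b = π·30²/4 = 706.9 mm².
Per-bolt design strength φR_n = 0.75 × 469 × 706.9 × 1 / 1000 = 248.6 kN.
n ≥ 1350 / 248.6 = 5.43 → use 6 bolts.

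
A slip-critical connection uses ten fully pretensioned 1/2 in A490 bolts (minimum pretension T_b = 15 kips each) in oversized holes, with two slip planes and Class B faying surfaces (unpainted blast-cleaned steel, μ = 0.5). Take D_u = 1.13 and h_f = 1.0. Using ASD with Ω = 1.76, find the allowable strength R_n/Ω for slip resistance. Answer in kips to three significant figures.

96.3 kips

R_n = μ · D_u · h_f · T_b · n_s · n_b = 0.5 × 1.13 × 1.0 × 15 × 2 × 10 = 169.5 kips.
Allowable strength R_n/Ω = 169.5 / 1.76 = 96.3 kips.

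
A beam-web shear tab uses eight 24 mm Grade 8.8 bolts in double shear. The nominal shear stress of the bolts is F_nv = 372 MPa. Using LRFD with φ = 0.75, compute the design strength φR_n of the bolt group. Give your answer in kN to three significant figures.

A_b = π × 24² / 4 = 452.4 mm².
R_n = F_nv · A_b · n · n_s = 372 × 452.4 × 8 × 2 / 1000 = 2693 kN.
Design strength φR_n = 0.75 × 2693 = 2020 kN.

2020 kN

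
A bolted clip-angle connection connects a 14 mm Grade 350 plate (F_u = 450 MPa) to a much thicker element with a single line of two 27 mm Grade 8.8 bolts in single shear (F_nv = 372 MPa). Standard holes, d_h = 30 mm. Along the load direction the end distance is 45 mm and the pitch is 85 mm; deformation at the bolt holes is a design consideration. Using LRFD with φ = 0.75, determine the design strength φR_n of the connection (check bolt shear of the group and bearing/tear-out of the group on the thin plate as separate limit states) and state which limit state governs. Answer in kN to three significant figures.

319 kN (bolt shear governs)

Bolt shear: A_b = π·27²/4 = 572.6 mm²; R_n = 372 × 572.6 × 2 × 1 / 1000 = 426 kN → 0.75 × 426 = 319 kN.
Bearing (1.2 l_c t F_u ≤ 2.4 d t F_u): upper limit = 2.4·27·14·450 / 1000 = 408.2 kN.
  Edge l_c = 45 − 30/2 = 30 → r_n = 226.8 kN; interior l_c = 85 − 30 = 55 → r_n = 408.2 kN.
  R_n,bearing = 1·226.8 + 1·408.2 = 635 kN → 0.75 × 635 = 476 kN.
Bolt shear governs: 319 kN.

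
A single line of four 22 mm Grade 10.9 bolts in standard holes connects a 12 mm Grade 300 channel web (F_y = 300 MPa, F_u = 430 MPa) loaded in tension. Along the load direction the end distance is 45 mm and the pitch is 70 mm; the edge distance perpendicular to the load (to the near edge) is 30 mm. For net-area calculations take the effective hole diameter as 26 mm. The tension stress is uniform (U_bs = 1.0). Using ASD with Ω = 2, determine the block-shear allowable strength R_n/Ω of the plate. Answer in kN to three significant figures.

Shear plane L_v = 45 + 3·70 = 255 mm; A_gv = 255 × 12 = 3060 mm².
A_nv = (255 − 3.5·26) × 12 = 1968 mm².
A_nt = (30 − 0.5·26) × 12 = 204 mm².
0.6 F_u A_nv = 507.7 kN; 0.6 F_y A_gv = 550.8 kN → shear rupture governs the shear term.
R_n = 507.7 + 1.0 × 430 × 204 / 1000 = 595.5 kN.
Allowable strength R_n/Ω = 595.5 / 2 = 298 kN.

298 kN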